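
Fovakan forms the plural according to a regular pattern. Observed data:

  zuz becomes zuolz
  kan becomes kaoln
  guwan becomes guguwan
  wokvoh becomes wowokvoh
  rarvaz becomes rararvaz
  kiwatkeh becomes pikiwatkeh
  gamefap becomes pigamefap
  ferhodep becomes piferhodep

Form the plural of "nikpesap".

pinikpesap

kan and guwan both end in -n yet inflect differently (kaoln, guguwan), so the final letter is not what conditions the rule; the number of vowels is.
"nikpesap" has 3 vowels. The stems with 3 vowels (kiwatkeh → pikiwatkeh, gamefap → pigamefap, ferhodep → piferhodep) add the prefix pi-.
The other patterns: stems with 1 vowel insert -ol- after the first vowel; stems with 2 vowels repeat the first consonant+vowel as a prefix.
So nikpesap → pinikpesap.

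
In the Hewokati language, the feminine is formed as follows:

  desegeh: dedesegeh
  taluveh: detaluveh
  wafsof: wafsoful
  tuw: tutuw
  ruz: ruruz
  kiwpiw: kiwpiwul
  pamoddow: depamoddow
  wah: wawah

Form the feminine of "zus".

zuzus

"zus" has 1 vowel. The stems with 1 vowel (ruz → ruruz, wah → wawah, tuw → tutuw) repeat the first consonant+vowel as a prefix.
The other patterns: stems with 2 vowels add -ul; stems with 3 vowels add the prefix de-.
So zus → zuzus.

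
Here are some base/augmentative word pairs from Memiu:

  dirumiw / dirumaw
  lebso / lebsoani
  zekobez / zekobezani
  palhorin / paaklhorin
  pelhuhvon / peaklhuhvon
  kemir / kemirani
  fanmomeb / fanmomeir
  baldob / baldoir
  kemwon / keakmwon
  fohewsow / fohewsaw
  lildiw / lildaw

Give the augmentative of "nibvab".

nibvair

baldob and pelhuhvon both have last vowel 'o' yet inflect differently (baldoir, peaklhuhvon), so the last vowel is not what conditions the rule; the final letter is.
"nibvab" ends in -b. The stems ending in -b (baldob → baldoir, fanmomeb → fanmomeir) drop the final letter and add -ir.
So nibvab → nibvair.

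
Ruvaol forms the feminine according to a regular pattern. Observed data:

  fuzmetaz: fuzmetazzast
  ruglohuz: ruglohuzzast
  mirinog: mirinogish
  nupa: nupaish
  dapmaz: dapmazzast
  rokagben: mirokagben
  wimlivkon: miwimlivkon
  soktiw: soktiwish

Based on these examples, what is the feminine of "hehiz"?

hehizzast

"hehiz" ends in -z. The stems ending in -z (ruglohuz → ruglohuzzast, fuzmetaz → fuzmetazzast, dapmaz → dapmazzast) double the final consonant and add -ast.
The other patterns: stems ending in -n add the prefix mi-; stems ending in -a, -g or -w add -ish.
So hehiz → hehizzast.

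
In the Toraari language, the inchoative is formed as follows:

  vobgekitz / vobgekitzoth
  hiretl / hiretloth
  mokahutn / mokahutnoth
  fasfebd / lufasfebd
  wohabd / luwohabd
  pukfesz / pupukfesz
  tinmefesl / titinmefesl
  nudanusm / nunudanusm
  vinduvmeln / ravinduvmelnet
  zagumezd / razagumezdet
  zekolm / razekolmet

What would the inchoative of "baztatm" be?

baztatmoth

vobgekitz and pukfesz both end in -z yet inflect differently (vobgekitzoth, pupukfesz), so the final letter is not what conditions the rule; the second-to-last letter is.
"baztatm" has second-to-last letter 't'. The stems whose second-to-last letter is 't' (vobgekitz → vobgekitzoth, hiretl → hiretloth, mokahutn → mokahutnoth) add -oth.
The other patterns: stems whose second-to-last letter is 'b' add the prefix lu-; stems whose second-to-last letter is 's' repeat the first consonant+vowel as a prefix; stems whose second-to-last letter is 'l' or 'z' add ra- … -et around the stem.
So baztatm → baztatmoth.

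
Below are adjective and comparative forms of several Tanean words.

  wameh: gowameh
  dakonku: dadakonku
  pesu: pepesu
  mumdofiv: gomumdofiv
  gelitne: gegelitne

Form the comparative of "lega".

"lega" ends in a vowel. The stems ending in a vowel (gelitne → gegelitne, pesu → pepesu, dakonku → dadakonku) repeat the first consonant+vowel as a prefix.
So lega → lelega.

lelega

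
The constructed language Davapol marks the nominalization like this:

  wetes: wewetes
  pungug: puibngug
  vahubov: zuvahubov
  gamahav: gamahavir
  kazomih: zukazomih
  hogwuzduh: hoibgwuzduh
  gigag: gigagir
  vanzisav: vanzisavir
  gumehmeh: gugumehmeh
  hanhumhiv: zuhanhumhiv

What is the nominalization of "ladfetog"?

zuladfetog

"ladfetog" has last vowel 'o'. The one such stem in the data (vahubov → zuvahubov) adds the prefix zu-, so the same rule applies.
The other patterns: stems whose last vowel is 'u' insert -ib- after the first vowel; stems whose last vowel is 'a' add -ir; stems whose last vowel is 'e' repeat the first consonant+vowel as a prefix.
So ladfetog → zuladfetog.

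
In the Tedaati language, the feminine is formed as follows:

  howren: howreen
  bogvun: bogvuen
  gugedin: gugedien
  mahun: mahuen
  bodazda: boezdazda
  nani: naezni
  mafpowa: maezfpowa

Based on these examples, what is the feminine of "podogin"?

podogien

"podogin" ends in -n. The stems ending in -n (howren → howreen, bogvun → bogvuen, gugedin → gugedien) drop the final letter and add -en.
The other pattern: stems ending in -a or -i insert -ez- after the first vowel.
So podogin → podogien.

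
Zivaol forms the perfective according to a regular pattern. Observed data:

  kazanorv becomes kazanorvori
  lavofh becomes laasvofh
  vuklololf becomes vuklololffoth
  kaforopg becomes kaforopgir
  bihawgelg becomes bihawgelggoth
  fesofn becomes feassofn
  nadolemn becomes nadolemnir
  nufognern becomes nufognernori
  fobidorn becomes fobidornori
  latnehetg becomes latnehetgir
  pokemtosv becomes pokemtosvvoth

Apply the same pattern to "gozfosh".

gozfoshhoth

kazanorv and pokemtosv both end in -v yet inflect differently (kazanorvori, pokemtosvvoth), so the final letter is not what conditions the rule; the second-to-last letter is.
"gozfosh" has second-to-last letter 's'. The one such stem in the data (pokemtosv → pokemtosvvoth) doubles the final consonant and adds -oth (as do bihawgelg, vuklololf), so the same rule applies.
So gozfosh → gozfoshhoth.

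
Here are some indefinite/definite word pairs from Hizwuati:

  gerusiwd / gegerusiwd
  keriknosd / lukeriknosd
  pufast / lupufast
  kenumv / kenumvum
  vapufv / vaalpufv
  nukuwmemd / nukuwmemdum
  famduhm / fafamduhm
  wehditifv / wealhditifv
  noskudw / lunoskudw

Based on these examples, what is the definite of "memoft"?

"memoft" has second-to-last letter 'f'. The stems whose second-to-last letter is 'f' (wehditifv → wealhditifv, vapufv → vaalpufv) insert -al- after the first vowel.
The other patterns: stems whose second-to-last letter is 'd' or 's' add the prefix lu-; stems whose second-to-last letter is 'm' add -um; stems whose second-to-last letter is 'h' or 'w' repeat the first consonant+vowel as a prefix.
So memoft → mealmoft.

mealmoft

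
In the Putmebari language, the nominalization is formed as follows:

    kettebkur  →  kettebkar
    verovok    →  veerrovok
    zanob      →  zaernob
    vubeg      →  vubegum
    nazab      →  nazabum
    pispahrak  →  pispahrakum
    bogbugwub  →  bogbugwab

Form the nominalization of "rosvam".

rosvamum

zanob and bogbugwub both end in -b yet inflect differently (zaernob, bogbugwab), so the final letter is not what conditions the rule; the last vowel is.
"rosvam" has last vowel 'a'. The stems whose last vowel is 'a' (pispahrak → pispahrakum, nazab → nazabum) add -um.
The other patterns: stems whose last vowel is 'o' insert -er- after the first vowel; stems whose last vowel is 'u' change the last vowel to 'a'.
So rosvam → rosvamum.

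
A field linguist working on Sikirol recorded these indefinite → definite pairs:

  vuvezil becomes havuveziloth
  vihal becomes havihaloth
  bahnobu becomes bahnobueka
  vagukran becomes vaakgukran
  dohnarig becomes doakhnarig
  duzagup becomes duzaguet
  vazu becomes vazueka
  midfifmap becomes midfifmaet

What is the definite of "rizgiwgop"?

duzagup and bahnobu both have last vowel 'u' yet inflect differently (duzaguet, bahnobueka), so the last vowel is not what conditions the rule; the final letter is.
"rizgiwgop" ends in -p. The stems ending in -p (duzagup → duzaguet, midfifmap → midfifmaet) drop the final letter and add -et.
The other patterns: stems ending in -u add -eka; stems ending in -l add ha- … -oth around the stem; stems ending in -g or -n insert -ak- after the first vowel.
So rizgiwgop → rizgiwgoet.

rizgiwgoet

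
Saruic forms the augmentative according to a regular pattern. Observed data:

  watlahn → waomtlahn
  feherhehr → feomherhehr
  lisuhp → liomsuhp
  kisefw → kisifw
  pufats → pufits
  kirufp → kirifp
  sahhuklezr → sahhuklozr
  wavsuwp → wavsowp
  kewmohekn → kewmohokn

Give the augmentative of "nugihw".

nuomgihw

lisuhp and kirufp both end in -p yet inflect differently (liomsuhp, kirifp), so the final letter is not what conditions the rule; the second-to-last letter is.
"nugihw" has second-to-last letter 'h'. The stems whose second-to-last letter is 'h' (watlahn → waomtlahn, feherhehr → feomherhehr, lisuhp → liomsuhp) insert -om- after the first vowel.
The other patterns: stems whose second-to-last letter is 'f' or 't' change the last vowel to 'i'; stems whose second-to-last letter is 'k', 'w' or 'z' change the last vowel to 'o'.
So nugihw → nuomgihw.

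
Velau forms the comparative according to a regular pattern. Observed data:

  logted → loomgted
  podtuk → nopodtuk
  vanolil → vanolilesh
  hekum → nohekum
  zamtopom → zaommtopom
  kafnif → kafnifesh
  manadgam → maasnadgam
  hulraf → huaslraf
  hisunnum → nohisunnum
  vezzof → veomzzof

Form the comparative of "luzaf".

luaszaf

"luzaf" has last vowel 'a'. The stems whose last vowel is 'a' (hulraf → huaslraf, manadgam → maasnadgam) insert -as- after the first vowel.
So luzaf → luaszaf.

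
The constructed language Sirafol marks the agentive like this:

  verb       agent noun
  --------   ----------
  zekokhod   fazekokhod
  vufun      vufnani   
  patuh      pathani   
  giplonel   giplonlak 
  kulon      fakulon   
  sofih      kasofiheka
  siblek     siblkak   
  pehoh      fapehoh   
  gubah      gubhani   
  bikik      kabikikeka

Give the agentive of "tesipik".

"tesipik" has last vowel 'i'. The stems whose last vowel is 'i' (bikik → kabikikeka, sofih → kasofiheka) add ka- … -eka around the stem.
The other patterns: stems whose last vowel is 'e' delete the last vowel and add -ak; stems whose last vowel is 'o' add the prefix fa-; stems whose last vowel is 'a' or 'u' delete the last vowel and add -ani.
So tesipik → katesipikeka.

katesipikeka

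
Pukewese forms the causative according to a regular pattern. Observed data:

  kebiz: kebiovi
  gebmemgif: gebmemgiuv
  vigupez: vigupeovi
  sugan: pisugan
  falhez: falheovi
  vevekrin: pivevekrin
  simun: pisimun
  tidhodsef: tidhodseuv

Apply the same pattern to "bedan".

pibedan

"bedan" ends in -n. The stems ending in -n (simun → pisimun, vevekrin → pivevekrin, sugan → pisugan) add the prefix pi-.
The other patterns: stems ending in -z drop the final letter and add -ovi; stems ending in -f drop the final letter and add -uv.
So bedan → pibedan.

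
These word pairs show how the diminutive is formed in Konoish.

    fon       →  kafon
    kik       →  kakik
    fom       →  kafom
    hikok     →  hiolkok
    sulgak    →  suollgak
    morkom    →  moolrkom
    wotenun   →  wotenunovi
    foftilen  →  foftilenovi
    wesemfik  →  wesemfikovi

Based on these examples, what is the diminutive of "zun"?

"zun" has 1 vowel. The stems with 1 vowel (fon → kafon, kik → kakik, fom → kafom) add the prefix ka-.
The other patterns: stems with 2 vowels insert -ol- after the first vowel; stems with 3 vowels add -ovi.
So zun → kazun.

kazun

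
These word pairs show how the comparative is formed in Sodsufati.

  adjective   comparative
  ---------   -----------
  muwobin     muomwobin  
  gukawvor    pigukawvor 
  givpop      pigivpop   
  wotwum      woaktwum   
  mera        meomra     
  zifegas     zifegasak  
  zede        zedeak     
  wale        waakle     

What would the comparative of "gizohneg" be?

zede and wale both end in -e yet inflect differently (zedeak, waakle), so the final letter is not what conditions the rule; the first letter is.
"gizohneg" begins with g-. The stems beginning with g- (gukawvor → pigukawvor, givpop → pigivpop) add the prefix pi-.
So gizohneg → pigizohneg.

pigizohneg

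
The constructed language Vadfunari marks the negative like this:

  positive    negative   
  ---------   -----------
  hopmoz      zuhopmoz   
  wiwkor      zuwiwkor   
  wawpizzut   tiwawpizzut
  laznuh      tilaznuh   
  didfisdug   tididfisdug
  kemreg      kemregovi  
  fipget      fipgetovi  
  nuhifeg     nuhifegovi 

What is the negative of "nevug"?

tinevug

"nevug" has last vowel 'u'. The stems whose last vowel is 'u' (wawpizzut → tiwawpizzut, laznuh → tilaznuh, didfisdug → tididfisdug) add the prefix ti-.
So nevug → tinevug.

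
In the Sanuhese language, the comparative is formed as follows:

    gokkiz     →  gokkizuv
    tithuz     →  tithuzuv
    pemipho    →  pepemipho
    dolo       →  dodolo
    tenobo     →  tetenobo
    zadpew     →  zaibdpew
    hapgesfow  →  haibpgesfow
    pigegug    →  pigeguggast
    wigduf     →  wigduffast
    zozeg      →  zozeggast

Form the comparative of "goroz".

gorozuv

pemipho and hapgesfow both have last vowel 'o' yet inflect differently (pepemipho, haibpgesfow), so the last vowel is not what conditions the rule; the final letter is.
"goroz" ends in -z. The stems ending in -z (gokkiz → gokkizuv, tithuz → tithuzuv) add -uv.
The other patterns: stems ending in -o repeat the first consonant+vowel as a prefix; stems ending in -w insert -ib- after the first vowel; stems ending in -f or -g double the final consonant and add -ast.
So goroz → gorozuv.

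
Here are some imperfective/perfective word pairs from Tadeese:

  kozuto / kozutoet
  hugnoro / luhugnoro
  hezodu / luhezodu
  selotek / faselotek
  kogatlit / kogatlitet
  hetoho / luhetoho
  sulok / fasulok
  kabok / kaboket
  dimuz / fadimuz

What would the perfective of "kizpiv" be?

kizpivet

kozuto and hugnoro both end in -o yet inflect differently (kozutoet, luhugnoro), so the final letter is not what conditions the rule; the first letter is.
"kizpiv" begins with k-. The stems beginning with k- (kogatlit → kogatlitet, kabok → kaboket, kozuto → kozutoet) add -et.
The other patterns: stems beginning with h- add the prefix lu-; stems beginning with d- or s- add the prefix fa-.
So kizpiv → kizpivet.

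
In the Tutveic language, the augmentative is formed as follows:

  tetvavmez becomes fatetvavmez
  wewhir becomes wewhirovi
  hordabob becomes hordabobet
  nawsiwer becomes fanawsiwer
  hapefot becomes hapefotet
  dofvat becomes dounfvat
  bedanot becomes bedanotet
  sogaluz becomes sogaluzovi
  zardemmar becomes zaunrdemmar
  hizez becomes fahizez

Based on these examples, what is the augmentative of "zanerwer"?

zardemmar and wewhir both end in -r yet inflect differently (zaunrdemmar, wewhirovi), so the final letter is not what conditions the rule; the last vowel is.
"zanerwer" has last vowel 'e'. The stems whose last vowel is 'e' (hizez → fahizez, tetvavmez → fatetvavmez, nawsiwer → fanawsiwer) add the prefix fa-.
The other patterns: stems whose last vowel is 'a' insert -un- after the first vowel; stems whose last vowel is 'i' or 'u' add -ovi; stems whose last vowel is 'o' add -et.
So zanerwer → fazanerwer.

fazanerwer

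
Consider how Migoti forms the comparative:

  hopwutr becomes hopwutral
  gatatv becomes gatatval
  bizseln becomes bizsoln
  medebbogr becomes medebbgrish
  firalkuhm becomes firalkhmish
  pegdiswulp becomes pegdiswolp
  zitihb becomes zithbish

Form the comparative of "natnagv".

hopwutr and medebbogr both end in -r yet inflect differently (hopwutral, medebbgrish), so the final letter is not what conditions the rule; the second-to-last letter is.
"natnagv" has second-to-last letter 'g'. The one such stem in the data (medebbogr → medebbgrish) deletes the last vowel and adds -ish (as do firalkuhm, zitihb), so the same rule applies.
So natnagv → natngvish.

natngvish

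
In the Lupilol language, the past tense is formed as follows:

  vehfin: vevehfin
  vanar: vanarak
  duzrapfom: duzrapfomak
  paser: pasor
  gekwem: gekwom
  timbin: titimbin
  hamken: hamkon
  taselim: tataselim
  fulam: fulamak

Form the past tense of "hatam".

gekwem and taselim both end in -m yet inflect differently (gekwom, tataselim), so the final letter is not what conditions the rule; the last vowel is.
"hatam" has last vowel 'a'. The stems whose last vowel is 'a' (vanar → vanarak, fulam → fulamak) add -ak.
The other patterns: stems whose last vowel is 'e' change the last vowel to 'o'; stems whose last vowel is 'i' repeat the first consonant+vowel as a prefix.
So hatam → hatamak.

hatamak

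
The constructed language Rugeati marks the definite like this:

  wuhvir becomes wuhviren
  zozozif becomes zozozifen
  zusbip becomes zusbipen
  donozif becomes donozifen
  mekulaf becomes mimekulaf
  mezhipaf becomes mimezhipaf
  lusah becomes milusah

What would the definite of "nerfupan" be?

zozozif and mekulaf both end in -f yet inflect differently (zozozifen, mimekulaf), so the final letter is not what conditions the rule; the last vowel is.
"nerfupan" has last vowel 'a'. The stems whose last vowel is 'a' (mekulaf → mimekulaf, mezhipaf → mimezhipaf, lusah → milusah) add the prefix mi-.
The other pattern: stems whose last vowel is 'i' add -en.
So nerfupan → minerfupan.

minerfupan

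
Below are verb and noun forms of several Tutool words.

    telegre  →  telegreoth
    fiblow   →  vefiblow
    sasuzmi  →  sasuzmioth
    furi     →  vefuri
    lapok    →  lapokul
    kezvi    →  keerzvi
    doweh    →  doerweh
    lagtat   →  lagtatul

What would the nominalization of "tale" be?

taleoth

furi and kezvi both end in -i yet inflect differently (vefuri, keerzvi), so the final letter is not what conditions the rule; the first letter is.
"tale" begins with t-. The one such stem in the data (telegre → telegreoth) adds -oth, so the same rule applies.
So tale → taleoth.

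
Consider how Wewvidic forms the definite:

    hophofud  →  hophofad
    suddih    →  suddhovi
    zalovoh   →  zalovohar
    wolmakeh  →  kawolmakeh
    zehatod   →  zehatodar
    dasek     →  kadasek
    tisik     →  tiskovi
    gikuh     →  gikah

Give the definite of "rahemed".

gikuh and wolmakeh both end in -h yet inflect differently (gikah, kawolmakeh), so the final letter is not what conditions the rule; the last vowel is.
"rahemed" has last vowel 'e'. The stems whose last vowel is 'e' (wolmakeh → kawolmakeh, dasek → kadasek) add the prefix ka-.
The other patterns: stems whose last vowel is 'u' change the last vowel to 'a'; stems whose last vowel is 'o' add -ar; stems whose last vowel is 'i' delete the last vowel and add -ovi.
So rahemed → karahemed.

karahemed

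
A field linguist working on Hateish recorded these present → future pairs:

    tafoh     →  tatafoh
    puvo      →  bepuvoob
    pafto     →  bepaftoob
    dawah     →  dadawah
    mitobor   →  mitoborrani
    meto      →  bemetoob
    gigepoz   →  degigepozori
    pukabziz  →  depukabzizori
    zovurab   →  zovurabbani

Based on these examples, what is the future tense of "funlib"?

tafoh and gigepoz both have last vowel 'o' yet inflect differently (tatafoh, degigepozori), so the last vowel is not what conditions the rule; the final letter is.
"funlib" ends in -b. The one such stem in the data (zovurab → zovurabbani) doubles the final consonant and adds -ani (as does mitobor), so the same rule applies.
The other patterns: stems ending in -h repeat the first consonant+vowel as a prefix; stems ending in -z add de- … -ori around the stem; stems ending in -o add be- … -ob around the stem.
So funlib → funlibbani.

funlibbani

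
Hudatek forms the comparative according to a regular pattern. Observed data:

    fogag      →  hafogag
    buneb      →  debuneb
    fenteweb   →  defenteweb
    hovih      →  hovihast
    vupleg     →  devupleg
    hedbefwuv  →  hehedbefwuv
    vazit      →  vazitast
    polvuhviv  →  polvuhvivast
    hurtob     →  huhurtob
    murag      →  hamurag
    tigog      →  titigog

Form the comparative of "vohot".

vovohot

fogag and vupleg both end in -g yet inflect differently (hafogag, devupleg), so the final letter is not what conditions the rule; the last vowel is.
"vohot" has last vowel 'o'. The stems whose last vowel is 'o' (tigog → titigog, hurtob → huhurtob) repeat the first consonant+vowel as a prefix.
The other patterns: stems whose last vowel is 'a' add the prefix ha-; stems whose last vowel is 'i' add -ast; stems whose last vowel is 'e' add the prefix de-.
So vohot → vovohot.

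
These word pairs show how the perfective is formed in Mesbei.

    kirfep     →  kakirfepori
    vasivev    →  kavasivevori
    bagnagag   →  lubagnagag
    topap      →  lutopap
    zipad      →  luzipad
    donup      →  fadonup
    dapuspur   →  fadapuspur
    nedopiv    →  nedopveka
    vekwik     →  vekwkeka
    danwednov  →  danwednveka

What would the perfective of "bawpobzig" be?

kirfep and topap both end in -p yet inflect differently (kakirfepori, lutopap), so the final letter is not what conditions the rule; the last vowel is.
"bawpobzig" has last vowel 'i'. The stems whose last vowel is 'i' (nedopiv → nedopveka, vekwik → vekwkeka) delete the last vowel and add -eka.
The other patterns: stems whose last vowel is 'e' add ka- … -ori around the stem; stems whose last vowel is 'a' add the prefix lu-; stems whose last vowel is 'u' add the prefix fa-.
So bawpobzig → bawpobzgeka.

bawpobzgeka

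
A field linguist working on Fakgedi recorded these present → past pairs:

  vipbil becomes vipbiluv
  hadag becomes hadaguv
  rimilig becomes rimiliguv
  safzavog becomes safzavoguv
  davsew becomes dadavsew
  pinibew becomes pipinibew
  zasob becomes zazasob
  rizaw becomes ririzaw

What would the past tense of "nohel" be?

noheluv

"nohel" ends in -l. The one such stem in the data (vipbil → vipbiluv) adds -uv, so the same rule applies.
The other pattern: stems ending in -b or -w repeat the first consonant+vowel as a prefix.
So nohel → noheluv.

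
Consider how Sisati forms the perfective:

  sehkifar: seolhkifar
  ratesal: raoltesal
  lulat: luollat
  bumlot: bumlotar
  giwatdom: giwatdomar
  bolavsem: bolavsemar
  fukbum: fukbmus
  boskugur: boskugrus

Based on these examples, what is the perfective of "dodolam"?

lulat and bumlot both end in -t yet inflect differently (luollat, bumlotar), so the final letter is not what conditions the rule; the last vowel is.
"dodolam" has last vowel 'a'. The stems whose last vowel is 'a' (sehkifar → seolhkifar, ratesal → raoltesal, lulat → luollat) insert -ol- after the first vowel.
So dodolam → dooldolam.

dooldolam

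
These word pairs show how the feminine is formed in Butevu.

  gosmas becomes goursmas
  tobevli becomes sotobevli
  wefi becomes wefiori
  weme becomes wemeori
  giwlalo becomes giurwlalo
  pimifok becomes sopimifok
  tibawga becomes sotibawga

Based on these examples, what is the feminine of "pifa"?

sopifa

wefi and tobevli both end in -i yet inflect differently (wefiori, sotobevli), so the final letter is not what conditions the rule; the first letter is.
"pifa" begins with p-. The one such stem in the data (pimifok → sopimifok) adds the prefix so-, so the same rule applies.
The other patterns: stems beginning with w- add -ori; stems beginning with g- insert -ur- after the first vowel.
So pifa → sopifa.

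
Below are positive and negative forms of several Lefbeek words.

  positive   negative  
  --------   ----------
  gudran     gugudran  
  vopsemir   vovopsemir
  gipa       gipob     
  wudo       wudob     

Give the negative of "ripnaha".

"ripnaha" ends in a vowel. The stems ending in a vowel (wudo → wudob, gipa → gipob) drop the final letter and add -ob.
The other pattern: stems ending in a consonant repeat the first consonant+vowel as a prefix.
So ripnaha → ripnahob.

ripnahob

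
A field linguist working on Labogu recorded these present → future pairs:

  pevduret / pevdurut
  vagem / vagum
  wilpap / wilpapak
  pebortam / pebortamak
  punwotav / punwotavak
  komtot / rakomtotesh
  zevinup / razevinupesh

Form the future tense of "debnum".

vagem and pebortam both end in -m yet inflect differently (vagum, pebortamak), so the final letter is not what conditions the rule; the last vowel is.
"debnum" has last vowel 'u'. The one such stem in the data (zevinup → razevinupesh) adds ra- … -esh around the stem, so the same rule applies.
So debnum → radebnumesh.

radebnumesh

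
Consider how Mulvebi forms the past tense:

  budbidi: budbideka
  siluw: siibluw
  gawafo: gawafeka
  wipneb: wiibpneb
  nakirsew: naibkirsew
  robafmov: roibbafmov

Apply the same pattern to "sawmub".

saibwmub

gawafo and robafmov both have last vowel 'o' yet inflect differently (gawafeka, roibbafmov), so the last vowel is not what conditions the rule; whether the stem ends in a vowel or a consonant is.
"sawmub" ends in a consonant. The stems ending in a consonant (nakirsew → naibkirsew, robafmov → roibbafmov, wipneb → wiibpneb) insert -ib- after the first vowel.
The other pattern: stems ending in a vowel drop the final letter and add -eka.
So sawmub → saibwmub.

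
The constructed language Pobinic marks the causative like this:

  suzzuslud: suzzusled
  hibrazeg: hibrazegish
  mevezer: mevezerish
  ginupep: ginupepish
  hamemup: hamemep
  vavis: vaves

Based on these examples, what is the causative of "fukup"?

ginupep and hamemup both end in -p yet inflect differently (ginupepish, hamemep), so the final letter is not what conditions the rule; the last vowel is.
"fukup" has last vowel 'u'. The stems whose last vowel is 'u' (suzzuslud → suzzusled, hamemup → hamemep) change the last vowel to 'e'.
The other pattern: stems whose last vowel is 'e' add -ish.
So fukup → fukep.

fukep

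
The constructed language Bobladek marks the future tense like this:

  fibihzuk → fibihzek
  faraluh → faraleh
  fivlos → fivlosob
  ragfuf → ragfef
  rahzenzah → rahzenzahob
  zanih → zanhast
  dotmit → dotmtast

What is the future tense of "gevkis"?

faraluh and zanih both end in -h yet inflect differently (faraleh, zanhast), so the final letter is not what conditions the rule; the last vowel is.
"gevkis" has last vowel 'i'. The stems whose last vowel is 'i' (dotmit → dotmtast, zanih → zanhast) delete the last vowel and add -ast.
The other patterns: stems whose last vowel is 'u' change the last vowel to 'e'; stems whose last vowel is 'a' or 'o' add -ob.
So gevkis → gevksast.

gevksast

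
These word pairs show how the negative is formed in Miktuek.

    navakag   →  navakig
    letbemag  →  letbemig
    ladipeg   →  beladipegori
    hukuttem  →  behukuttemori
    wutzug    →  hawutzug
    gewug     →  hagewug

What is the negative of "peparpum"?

"peparpum" has last vowel 'u'. The stems whose last vowel is 'u' (wutzug → hawutzug, gewug → hagewug) add the prefix ha-.
The other patterns: stems whose last vowel is 'a' change the last vowel to 'i'; stems whose last vowel is 'e' add be- … -ori around the stem.
So peparpum → hapeparpum.

hapeparpum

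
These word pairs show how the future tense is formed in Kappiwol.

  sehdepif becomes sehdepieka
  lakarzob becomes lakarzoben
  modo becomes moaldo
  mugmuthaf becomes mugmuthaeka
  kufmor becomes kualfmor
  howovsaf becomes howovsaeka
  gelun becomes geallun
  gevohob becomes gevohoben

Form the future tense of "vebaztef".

vebazteeka

lakarzob and kufmor both have last vowel 'o' yet inflect differently (lakarzoben, kualfmor), so the last vowel is not what conditions the rule; the final letter is.
"vebaztef" ends in -f. The stems ending in -f (mugmuthaf → mugmuthaeka, sehdepif → sehdepieka, howovsaf → howovsaeka) drop the final letter and add -eka.
The other patterns: stems ending in -b add -en; stems ending in -n, -o or -r insert -al- after the first vowel.
So vebaztef → vebazteeka.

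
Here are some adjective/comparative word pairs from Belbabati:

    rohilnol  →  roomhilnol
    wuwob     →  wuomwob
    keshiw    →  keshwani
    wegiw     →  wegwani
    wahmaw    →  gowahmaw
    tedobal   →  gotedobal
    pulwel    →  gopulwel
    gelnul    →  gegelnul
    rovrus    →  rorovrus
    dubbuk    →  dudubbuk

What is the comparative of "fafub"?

fafafub

keshiw and wahmaw both end in -w yet inflect differently (keshwani, gowahmaw), so the final letter is not what conditions the rule; the last vowel is.
"fafub" has last vowel 'u'. The stems whose last vowel is 'u' (gelnul → gegelnul, rovrus → rorovrus, dubbuk → dudubbuk) repeat the first consonant+vowel as a prefix.
The other patterns: stems whose last vowel is 'o' insert -om- after the first vowel; stems whose last vowel is 'i' delete the last vowel and add -ani; stems whose last vowel is 'a' or 'e' add the prefix go-.
So fafub → fafafub.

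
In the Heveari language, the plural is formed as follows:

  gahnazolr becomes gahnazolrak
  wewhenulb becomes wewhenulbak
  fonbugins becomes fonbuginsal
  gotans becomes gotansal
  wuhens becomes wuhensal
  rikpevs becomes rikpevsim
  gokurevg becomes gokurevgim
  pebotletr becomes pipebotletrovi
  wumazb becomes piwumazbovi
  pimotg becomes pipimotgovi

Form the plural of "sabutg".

fonbugins and rikpevs both end in -s yet inflect differently (fonbuginsal, rikpevsim), so the final letter is not what conditions the rule; the second-to-last letter is.
"sabutg" has second-to-last letter 't'. The stems whose second-to-last letter is 't' (pebotletr → pipebotletrovi, pimotg → pipimotgovi) add pi- … -ovi around the stem.
So sabutg → pisabutgovi.

pisabutgovi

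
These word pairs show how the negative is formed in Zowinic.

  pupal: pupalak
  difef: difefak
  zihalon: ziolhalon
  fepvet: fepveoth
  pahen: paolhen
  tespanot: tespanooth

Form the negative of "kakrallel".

kakrallelak

tespanot and zihalon both have last vowel 'o' yet inflect differently (tespanooth, ziolhalon), so the last vowel is not what conditions the rule; the final letter is.
"kakrallel" ends in -l. The one such stem in the data (pupal → pupalak) adds -ak, so the same rule applies.
The other patterns: stems ending in -t drop the final letter and add -oth; stems ending in -n insert -ol- after the first vowel.
So kakrallel → kakrallelak.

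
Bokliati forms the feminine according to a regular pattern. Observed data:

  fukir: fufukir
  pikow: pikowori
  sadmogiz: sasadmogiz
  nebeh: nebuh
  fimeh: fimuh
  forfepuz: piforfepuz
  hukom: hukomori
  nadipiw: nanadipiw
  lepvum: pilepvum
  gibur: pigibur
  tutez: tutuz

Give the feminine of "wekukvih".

wewekukvih

pikow and nadipiw both end in -w yet inflect differently (pikowori, nanadipiw), so the final letter is not what conditions the rule; the last vowel is.
"wekukvih" has last vowel 'i'. The stems whose last vowel is 'i' (sadmogiz → sasadmogiz, fukir → fufukir, nadipiw → nanadipiw) repeat the first consonant+vowel as a prefix.
So wekukvih → wewekukvih.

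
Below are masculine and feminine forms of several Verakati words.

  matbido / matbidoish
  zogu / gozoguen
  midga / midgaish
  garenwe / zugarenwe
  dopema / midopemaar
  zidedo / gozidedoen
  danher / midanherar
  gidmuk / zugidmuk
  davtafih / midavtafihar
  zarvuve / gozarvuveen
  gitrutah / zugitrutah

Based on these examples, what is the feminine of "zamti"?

"zamti" begins with z-. The stems beginning with z- (zidedo → gozidedoen, zogu → gozoguen, zarvuve → gozarvuveen) add go- … -en around the stem.
So zamti → gozamtien.

gozamtien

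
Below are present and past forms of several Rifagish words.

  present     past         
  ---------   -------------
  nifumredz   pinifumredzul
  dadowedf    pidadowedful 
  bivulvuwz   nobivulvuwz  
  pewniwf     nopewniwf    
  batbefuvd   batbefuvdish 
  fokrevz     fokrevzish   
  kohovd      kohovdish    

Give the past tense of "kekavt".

kekavtish

fokrevz and nifumredz both end in -z yet inflect differently (fokrevzish, pinifumredzul), so the final letter is not what conditions the rule; the second-to-last letter is.
"kekavt" has second-to-last letter 'v'. The stems whose second-to-last letter is 'v' (batbefuvd → batbefuvdish, kohovd → kohovdish, fokrevz → fokrevzish) add -ish.
So kekavt → kekavtish.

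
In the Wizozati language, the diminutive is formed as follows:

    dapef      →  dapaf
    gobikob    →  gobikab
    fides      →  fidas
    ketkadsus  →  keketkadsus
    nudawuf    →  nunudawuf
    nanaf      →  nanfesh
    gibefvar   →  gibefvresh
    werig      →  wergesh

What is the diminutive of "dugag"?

duggesh

fides and ketkadsus both end in -s yet inflect differently (fidas, keketkadsus), so the final letter is not what conditions the rule; the last vowel is.
"dugag" has last vowel 'a'. The stems whose last vowel is 'a' (nanaf → nanfesh, gibefvar → gibefvresh) delete the last vowel and add -esh.
The other patterns: stems whose last vowel is 'e' or 'o' change the last vowel to 'a'; stems whose last vowel is 'u' repeat the first consonant+vowel as a prefix.
So dugag → duggesh.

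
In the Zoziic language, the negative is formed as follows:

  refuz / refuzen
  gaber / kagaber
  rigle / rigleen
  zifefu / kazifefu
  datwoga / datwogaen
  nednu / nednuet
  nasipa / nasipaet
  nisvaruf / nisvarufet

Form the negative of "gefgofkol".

kagefgofkol

nednu and zifefu both end in -u yet inflect differently (nednuet, kazifefu), so the final letter is not what conditions the rule; the first letter is.
"gefgofkol" begins with g-. The one such stem in the data (gaber → kagaber) adds the prefix ka-, so the same rule applies.
The other patterns: stems beginning with n- add -et; stems beginning with d- or r- add -en.
So gefgofkol → kagefgofkol.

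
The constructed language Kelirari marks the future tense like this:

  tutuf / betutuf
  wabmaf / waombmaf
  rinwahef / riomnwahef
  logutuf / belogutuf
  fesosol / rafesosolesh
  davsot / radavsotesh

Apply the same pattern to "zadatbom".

tutuf and rinwahef both end in -f yet inflect differently (betutuf, riomnwahef), so the final letter is not what conditions the rule; the last vowel is.
"zadatbom" has last vowel 'o'. The stems whose last vowel is 'o' (fesosol → rafesosolesh, davsot → radavsotesh) add ra- … -esh around the stem.
So zadatbom → razadatbomesh.

razadatbomesh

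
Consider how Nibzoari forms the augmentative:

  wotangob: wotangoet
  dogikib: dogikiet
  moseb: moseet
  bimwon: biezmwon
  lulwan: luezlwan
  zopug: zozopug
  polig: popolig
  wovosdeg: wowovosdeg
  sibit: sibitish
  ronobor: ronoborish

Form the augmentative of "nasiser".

nasiserish

wotangob and bimwon both have last vowel 'o' yet inflect differently (wotangoet, biezmwon), so the last vowel is not what conditions the rule; the final letter is.
"nasiser" ends in -r. The one such stem in the data (ronobor → ronoborish) adds -ish, so the same rule applies.
The other patterns: stems ending in -b drop the final letter and add -et; stems ending in -n insert -ez- after the first vowel; stems ending in -g repeat the first consonant+vowel as a prefix.
So nasiser → nasiserish.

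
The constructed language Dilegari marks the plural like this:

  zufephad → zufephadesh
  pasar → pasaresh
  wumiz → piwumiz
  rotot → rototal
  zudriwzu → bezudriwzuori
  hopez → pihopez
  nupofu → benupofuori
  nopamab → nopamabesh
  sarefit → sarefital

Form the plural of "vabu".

"vabu" ends in -u. The stems ending in -u (zudriwzu → bezudriwzuori, nupofu → benupofuori) add be- … -ori around the stem.
So vabu → bevabuori.

bevabuori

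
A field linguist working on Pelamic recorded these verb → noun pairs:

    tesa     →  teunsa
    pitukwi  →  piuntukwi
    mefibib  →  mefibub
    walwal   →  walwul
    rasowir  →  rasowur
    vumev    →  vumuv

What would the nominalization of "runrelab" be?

pitukwi and mefibib both have last vowel 'i' yet inflect differently (piuntukwi, mefibub), so the last vowel is not what conditions the rule; whether the stem ends in a vowel or a consonant is.
"runrelab" ends in a consonant. The stems ending in a consonant (mefibib → mefibub, walwal → walwul, rasowir → rasowur) change the last vowel to 'u'.
So runrelab → runrelub.

runrelub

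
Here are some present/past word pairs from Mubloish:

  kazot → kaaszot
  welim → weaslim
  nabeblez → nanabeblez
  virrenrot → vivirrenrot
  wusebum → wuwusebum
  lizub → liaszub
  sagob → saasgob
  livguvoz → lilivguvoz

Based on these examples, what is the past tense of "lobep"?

wusebum and welim both end in -m yet inflect differently (wuwusebum, weaslim), so the final letter is not what conditions the rule; the number of vowels is.
"lobep" has 2 vowels. The stems with 2 vowels (lizub → liaszub, sagob → saasgob, welim → weaslim) insert -as- after the first vowel.
So lobep → loasbep.

loasbep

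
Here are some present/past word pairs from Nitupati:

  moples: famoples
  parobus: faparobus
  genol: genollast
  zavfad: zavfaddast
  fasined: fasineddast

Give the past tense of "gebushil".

moples and fasined both have last vowel 'e' yet inflect differently (famoples, fasineddast), so the last vowel is not what conditions the rule; the final letter is.
"gebushil" ends in -l. The one such stem in the data (genol → genollast) doubles the final consonant and adds -ast (as do zavfad, fasined), so the same rule applies.
So gebushil → gebushillast.

gebushillast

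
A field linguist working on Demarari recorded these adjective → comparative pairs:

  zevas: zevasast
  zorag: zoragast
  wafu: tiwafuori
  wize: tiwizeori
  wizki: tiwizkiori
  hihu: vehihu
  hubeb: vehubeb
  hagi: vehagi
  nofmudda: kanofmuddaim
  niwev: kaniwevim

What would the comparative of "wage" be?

wafu and hihu both end in -u yet inflect differently (tiwafuori, vehihu), so the final letter is not what conditions the rule; the first letter is.
"wage" begins with w-. The stems beginning with w- (wafu → tiwafuori, wize → tiwizeori, wizki → tiwizkiori) add ti- … -ori around the stem.
The other patterns: stems beginning with z- add -ast; stems beginning with h- add the prefix ve-; stems beginning with n- add ka- … -im around the stem.
So wage → tiwageori.

tiwageori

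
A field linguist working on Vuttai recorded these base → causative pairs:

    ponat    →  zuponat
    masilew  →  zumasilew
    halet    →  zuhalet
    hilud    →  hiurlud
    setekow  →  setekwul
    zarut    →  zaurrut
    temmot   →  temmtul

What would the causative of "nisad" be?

zunisad

"nisad" has last vowel 'a'. The one such stem in the data (ponat → zuponat) adds the prefix zu-, so the same rule applies.
The other patterns: stems whose last vowel is 'o' delete the last vowel and add -ul; stems whose last vowel is 'u' insert -ur- after the first vowel.
So nisad → zunisad.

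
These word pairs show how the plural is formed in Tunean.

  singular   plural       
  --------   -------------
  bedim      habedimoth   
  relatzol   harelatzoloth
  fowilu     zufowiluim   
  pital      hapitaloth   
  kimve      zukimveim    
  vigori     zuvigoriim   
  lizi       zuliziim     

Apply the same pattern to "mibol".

"mibol" ends in a consonant. The stems ending in a consonant (pital → hapitaloth, relatzol → harelatzoloth, bedim → habedimoth) add ha- … -oth around the stem.
The other pattern: stems ending in a vowel add zu- … -im around the stem.
So mibol → hamiboloth.

hamiboloth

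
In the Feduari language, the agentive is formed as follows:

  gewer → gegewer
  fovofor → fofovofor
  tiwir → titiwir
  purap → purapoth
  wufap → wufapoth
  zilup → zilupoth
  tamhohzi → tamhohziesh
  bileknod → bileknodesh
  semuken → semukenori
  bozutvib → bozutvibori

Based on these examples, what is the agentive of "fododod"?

fodododesh

tiwir and tamhohzi both have last vowel 'i' yet inflect differently (titiwir, tamhohziesh), so the last vowel is not what conditions the rule; the final letter is.
"fododod" ends in -d. The one such stem in the data (bileknod → bileknodesh) adds -esh, so the same rule applies.
So fododod → fodododesh.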